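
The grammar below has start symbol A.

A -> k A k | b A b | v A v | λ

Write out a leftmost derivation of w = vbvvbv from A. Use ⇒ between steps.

A ⇒ vAv ⇒ vbAbv ⇒ vbvAvbv ⇒ vbvvbv

A ⇒ vAv   [A -> v A v]
vAv ⇒ vbAbv   [A -> b A b]
vbAbv ⇒ vbvAvbv   [A -> v A v]
vbvAvbv ⇒ vbvvbv   [A -> λ]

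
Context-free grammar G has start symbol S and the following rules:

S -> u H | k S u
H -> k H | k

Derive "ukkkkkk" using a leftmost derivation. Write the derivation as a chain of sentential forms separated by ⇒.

S ⇒ uH ⇒ ukH ⇒ ukkH ⇒ ukkkH ⇒ ukkkkH ⇒ ukkkkkH ⇒ ukkkkkk

S ⇒ uH   [S -> u H]
uH ⇒ ukH   [H -> k H]
ukH ⇒ ukkH   [H -> k H]
ukkH ⇒ ukkkH   [H -> k H]
ukkkH ⇒ ukkkkH   [H -> k H]
ukkkkH ⇒ ukkkkkH   [H -> k H]
ukkkkkH ⇒ ukkkkkk   [H -> k]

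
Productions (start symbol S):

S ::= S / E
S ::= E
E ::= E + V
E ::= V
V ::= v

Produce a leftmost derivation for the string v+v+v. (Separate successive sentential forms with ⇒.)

S ⇒ E   [S ::= E]
E ⇒ E+V   [E ::= E + V]
E+V ⇒ E+V+V   [E ::= E + V]
E+V+V ⇒ V+V+V   [E ::= V]
V+V+V ⇒ v+V+V   [V ::= v]
v+V+V ⇒ v+v+V   [V ::= v]
v+v+V ⇒ v+v+v   [V ::= v]

S ⇒ E ⇒ E+V ⇒ E+V+V ⇒ V+V+V ⇒ v+V+V ⇒ v+v+V ⇒ v+v+v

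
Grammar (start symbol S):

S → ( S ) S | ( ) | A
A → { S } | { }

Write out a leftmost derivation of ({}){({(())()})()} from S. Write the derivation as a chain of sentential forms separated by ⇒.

S ⇒ (S)S   [S → ( S ) S]
(S)S ⇒ (A)S   [S → A]
(A)S ⇒ ({})S   [A → { }]
({})S ⇒ ({})A   [S → A]
({})A ⇒ ({}){S}   [A → { S }]
({}){S} ⇒ ({}){(S)S}   [S → ( S ) S]
({}){(S)S} ⇒ ({}){(A)S}   [S → A]
({}){(A)S} ⇒ ({}){({S})S}   [A → { S }]
({}){({S})S} ⇒ ({}){({(S)S})S}   [S → ( S ) S]
({}){({(S)S})S} ⇒ ({}){({(())S})S}   [S → ( )]
({}){({(())S})S} ⇒ ({}){({(())()})S}   [S → ( )]
({}){({(())()})S} ⇒ ({}){({(())()})()}   [S → ( )]

S ⇒ (S)S ⇒ (A)S ⇒ ({})S ⇒ ({})A ⇒ ({}){S} ⇒ ({}){(S)S} ⇒ ({}){(A)S} ⇒ ({}){({S})S} ⇒ ({}){({(S)S})S} ⇒ ({}){({(())S})S} ⇒ ({}){({(())()})S} ⇒ ({}){({(())()})()}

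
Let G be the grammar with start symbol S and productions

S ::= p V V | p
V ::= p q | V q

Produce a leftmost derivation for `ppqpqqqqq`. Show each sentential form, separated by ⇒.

S⇒pVV⇒ppqV⇒ppqVq⇒ppqVqq⇒ppqVqqq⇒ppqVqqqq⇒ppqpqqqqq

S ⇒ pVV   [S ::= p V V]
pVV ⇒ ppqV   [V ::= p q]
ppqV ⇒ ppqVq   [V ::= V q]
ppqVq ⇒ ppqVqq   [V ::= V q]
ppqVqq ⇒ ppqVqqq   [V ::= V q]
ppqVqqq ⇒ ppqVqqqq   [V ::= V q]
ppqVqqqq ⇒ ppqpqqqqq   [V ::= p q]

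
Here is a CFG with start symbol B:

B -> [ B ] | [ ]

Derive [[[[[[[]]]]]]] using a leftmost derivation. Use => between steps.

B => [B]   [B -> [ B ]]
[B] => [[B]]   [B -> [ B ]]
[[B]] => [[[B]]]   [B -> [ B ]]
[[[B]]] => [[[[B]]]]   [B -> [ B ]]
[[[[B]]]] => [[[[[B]]]]]   [B -> [ B ]]
[[[[[B]]]]] => [[[[[[B]]]]]]   [B -> [ B ]]
[[[[[[B]]]]]] => [[[[[[[]]]]]]]   [B -> [ ]]

B => [B] => [[B]] => [[[B]]] => [[[[B]]]] => [[[[[B]]]]] => [[[[[[B]]]]]] => [[[[[[[]]]]]]]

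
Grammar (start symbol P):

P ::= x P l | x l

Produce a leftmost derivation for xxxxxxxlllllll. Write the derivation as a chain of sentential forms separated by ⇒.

P ⇒ xPl ⇒ xxPll ⇒ xxxPlll ⇒ xxxxPllll ⇒ xxxxxPlllll ⇒ xxxxxxPllllll ⇒ xxxxxxxlllllll

P ⇒ xPl   [P ::= x P l]
xPl ⇒ xxPll   [P ::= x P l]
xxPll ⇒ xxxPlll   [P ::= x P l]
xxxPlll ⇒ xxxxPllll   [P ::= x P l]
xxxxPllll ⇒ xxxxxPlllll   [P ::= x P l]
xxxxxPlllll ⇒ xxxxxxPllllll   [P ::= x P l]
xxxxxxPllllll ⇒ xxxxxxxlllllll   [P ::= x l]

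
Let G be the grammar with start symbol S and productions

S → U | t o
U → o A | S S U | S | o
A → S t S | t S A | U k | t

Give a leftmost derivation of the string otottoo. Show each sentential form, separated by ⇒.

S ⇒ U   [S → U]
U ⇒ SSU   [U → S S U]
SSU ⇒ USU   [S → U]
USU ⇒ oASU   [U → o A]
oASU ⇒ otSASU   [A → t S A]
otSASU ⇒ otUASU   [S → U]
otUASU ⇒ otoASU   [U → o]
otoASU ⇒ ototSU   [A → t]
ototSU ⇒ otottoU   [S → t o]
otottoU ⇒ otottoo   [U → o]

S ⇒ U ⇒ SSU ⇒ USU ⇒ oASU ⇒ otSASU ⇒ otUASU ⇒ otoASU ⇒ ototSU ⇒ otottoU ⇒ otottoo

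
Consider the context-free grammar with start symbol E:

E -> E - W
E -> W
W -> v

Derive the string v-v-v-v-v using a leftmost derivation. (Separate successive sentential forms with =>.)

E => E-W   [E -> E - W]
E-W => E-W-W   [E -> E - W]
E-W-W => E-W-W-W   [E -> E - W]
E-W-W-W => E-W-W-W-W   [E -> E - W]
E-W-W-W-W => W-W-W-W-W   [E -> W]
W-W-W-W-W => v-W-W-W-W   [W -> v]
v-W-W-W-W => v-v-W-W-W   [W -> v]
v-v-W-W-W => v-v-v-W-W   [W -> v]
v-v-v-W-W => v-v-v-v-W   [W -> v]
v-v-v-v-W => v-v-v-v-v   [W -> v]

E => E-W => E-W-W => E-W-W-W => E-W-W-W-W => W-W-W-W-W => v-W-W-W-W => v-v-W-W-W => v-v-v-W-W => v-v-v-v-W => v-v-v-v-v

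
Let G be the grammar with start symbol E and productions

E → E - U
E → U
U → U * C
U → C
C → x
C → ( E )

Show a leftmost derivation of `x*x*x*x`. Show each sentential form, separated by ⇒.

E ⇒ U   [E → U]
U ⇒ U*C   [U → U * C]
U*C ⇒ U*C*C   [U → U * C]
U*C*C ⇒ U*C*C*C   [U → U * C]
U*C*C*C ⇒ C*C*C*C   [U → C]
C*C*C*C ⇒ x*C*C*C   [C → x]
x*C*C*C ⇒ x*x*C*C   [C → x]
x*x*C*C ⇒ x*x*x*C   [C → x]
x*x*x*C ⇒ x*x*x*x   [C → x]

E ⇒ U ⇒ U*C ⇒ U*C*C ⇒ U*C*C*C ⇒ C*C*C*C ⇒ x*C*C*C ⇒ x*x*C*C ⇒ x*x*x*C ⇒ x*x*x*x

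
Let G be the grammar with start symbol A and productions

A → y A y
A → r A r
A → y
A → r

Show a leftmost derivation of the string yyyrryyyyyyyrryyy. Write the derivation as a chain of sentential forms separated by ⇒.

A ⇒ yAy   [A → y A y]
yAy ⇒ yyAyy   [A → y A y]
yyAyy ⇒ yyyAyyy   [A → y A y]
yyyAyyy ⇒ yyyrAryyy   [A → r A r]
yyyrAryyy ⇒ yyyrrArryyy   [A → r A r]
yyyrrArryyy ⇒ yyyrryAyrryyy   [A → y A y]
yyyrryAyrryyy ⇒ yyyrryyAyyrryyy   [A → y A y]
yyyrryyAyyrryyy ⇒ yyyrryyyAyyyrryyy   [A → y A y]
yyyrryyyAyyyrryyy ⇒ yyyrryyyyyyyrryyy   [A → y]

A ⇒ yAy ⇒ yyAyy ⇒ yyyAyyy ⇒ yyyrAryyy ⇒ yyyrrArryyy ⇒ yyyrryAyrryyy ⇒ yyyrryyAyyrryyy ⇒ yyyrryyyAyyyrryyy ⇒ yyyrryyyyyyyrryyy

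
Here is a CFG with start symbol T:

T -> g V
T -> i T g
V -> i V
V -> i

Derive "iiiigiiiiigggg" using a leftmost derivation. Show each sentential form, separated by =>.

T => iTg   [T -> i T g]
iTg => iiTgg   [T -> i T g]
iiTgg => iiiTggg   [T -> i T g]
iiiTggg => iiiiTgggg   [T -> i T g]
iiiiTgggg => iiiigVgggg   [T -> g V]
iiiigVgggg => iiiigiVgggg   [V -> i V]
iiiigiVgggg => iiiigiiVgggg   [V -> i V]
iiiigiiVgggg => iiiigiiiVgggg   [V -> i V]
iiiigiiiVgggg => iiiigiiiiVgggg   [V -> i V]
iiiigiiiiVgggg => iiiigiiiiigggg   [V -> i]

T=>iTg=>iiTgg=>iiiTggg=>iiiiTgggg=>iiiigVgggg=>iiiigiVgggg=>iiiigiiVgggg=>iiiigiiiVgggg=>iiiigiiiiVgggg=>iiiigiiiiigggg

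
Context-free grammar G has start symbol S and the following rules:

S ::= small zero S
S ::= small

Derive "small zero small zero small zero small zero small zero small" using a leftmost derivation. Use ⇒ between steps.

S ⇒ small zero S ⇒ small zero small zero S ⇒ small zero small zero small zero S ⇒ small zero small zero small zero small zero S ⇒ small zero small zero small zero small zero small zero S ⇒ small zero small zero small zero small zero small zero small

S ⇒ small zero S   [S ::= small zero S]
small zero S ⇒ small zero small zero S   [S ::= small zero S]
small zero small zero S ⇒ small zero small zero small zero S   [S ::= small zero S]
small zero small zero small zero S ⇒ small zero small zero small zero small zero S   [S ::= small zero S]
small zero small zero small zero small zero S ⇒ small zero small zero small zero small zero small zero S   [S ::= small zero S]
small zero small zero small zero small zero small zero S ⇒ small zero small zero small zero small zero small zero small   [S ::= small]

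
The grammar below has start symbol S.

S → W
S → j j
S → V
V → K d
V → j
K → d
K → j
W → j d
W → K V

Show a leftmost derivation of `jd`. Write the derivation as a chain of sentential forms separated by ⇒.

S⇒V⇒Kd⇒jd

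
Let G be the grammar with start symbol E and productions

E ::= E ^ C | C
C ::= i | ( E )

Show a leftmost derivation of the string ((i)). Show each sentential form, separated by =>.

E=>C=>(E)=>(C)=>((E))=>((C))=>((i))

E => C   [E ::= C]
C => (E)   [C ::= ( E )]
(E) => (C)   [E ::= C]
(C) => ((E))   [C ::= ( E )]
((E)) => ((C))   [E ::= C]
((C)) => ((i))   [C ::= i]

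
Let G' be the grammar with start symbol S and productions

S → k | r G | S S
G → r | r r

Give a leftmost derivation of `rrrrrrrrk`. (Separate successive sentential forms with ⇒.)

S ⇒ SS ⇒ SSS ⇒ SSSS ⇒ rGSSS ⇒ rrrSSS ⇒ rrrrGSS ⇒ rrrrrrSS ⇒ rrrrrrrGS ⇒ rrrrrrrrS ⇒ rrrrrrrrk

S ⇒ SS   [S → S S]
SS ⇒ SSS   [S → S S]
SSS ⇒ SSSS   [S → S S]
SSSS ⇒ rGSSS   [S → r G]
rGSSS ⇒ rrrSSS   [G → r r]
rrrSSS ⇒ rrrrGSS   [S → r G]
rrrrGSS ⇒ rrrrrrSS   [G → r r]
rrrrrrSS ⇒ rrrrrrrGS   [S → r G]
rrrrrrrGS ⇒ rrrrrrrrS   [G → r]
rrrrrrrrS ⇒ rrrrrrrrk   [S → k]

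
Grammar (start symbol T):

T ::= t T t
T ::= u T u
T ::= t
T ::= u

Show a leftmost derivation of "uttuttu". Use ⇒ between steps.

T ⇒ uTu ⇒ utTtu ⇒ uttTttu ⇒ uttuttu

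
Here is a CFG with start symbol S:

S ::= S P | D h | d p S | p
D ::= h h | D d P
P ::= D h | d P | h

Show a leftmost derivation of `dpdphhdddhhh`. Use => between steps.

S => SP => dpSP => dpdpSP => dpdpDhP => dpdpDdPhP => dpdphhdPhP => dpdphhddPhP => dpdphhdddPhP => dpdphhdddhhP => dpdphhdddhhh

S => SP   [S ::= S P]
SP => dpSP   [S ::= d p S]
dpSP => dpdpSP   [S ::= d p S]
dpdpSP => dpdpDhP   [S ::= D h]
dpdpDhP => dpdpDdPhP   [D ::= D d P]
dpdpDdPhP => dpdphhdPhP   [D ::= h h]
dpdphhdPhP => dpdphhddPhP   [P ::= d P]
dpdphhddPhP => dpdphhdddPhP   [P ::= d P]
dpdphhdddPhP => dpdphhdddhhP   [P ::= h]
dpdphhdddhhP => dpdphhdddhhh   [P ::= h]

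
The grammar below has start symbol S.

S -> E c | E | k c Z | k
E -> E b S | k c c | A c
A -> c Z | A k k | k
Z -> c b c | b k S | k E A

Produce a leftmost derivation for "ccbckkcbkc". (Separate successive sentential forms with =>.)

S=>Ec=>EbSc=>AcbSc=>AkkcbSc=>cZkkcbSc=>ccbckkcbSc=>ccbckkcbkc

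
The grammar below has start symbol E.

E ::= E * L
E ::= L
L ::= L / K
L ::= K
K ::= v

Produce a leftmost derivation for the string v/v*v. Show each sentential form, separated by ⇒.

E ⇒ E*L ⇒ L*L ⇒ L/K*L ⇒ K/K*L ⇒ v/K*L ⇒ v/v*L ⇒ v/v*K ⇒ v/v*v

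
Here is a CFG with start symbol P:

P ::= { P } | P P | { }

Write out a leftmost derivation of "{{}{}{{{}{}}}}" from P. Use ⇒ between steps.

P ⇒ {P} ⇒ {PP} ⇒ {{}P} ⇒ {{}PP} ⇒ {{}{}P} ⇒ {{}{}{P}} ⇒ {{}{}{{P}}} ⇒ {{}{}{{PP}}} ⇒ {{}{}{{{}P}}} ⇒ {{}{}{{{}{}}}}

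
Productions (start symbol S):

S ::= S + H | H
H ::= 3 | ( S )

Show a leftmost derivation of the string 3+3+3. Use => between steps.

S => S+H => S+H+H => H+H+H => 3+H+H => 3+3+H => 3+3+3

S => S+H   [S ::= S + H]
S+H => S+H+H   [S ::= S + H]
S+H+H => H+H+H   [S ::= H]
H+H+H => 3+H+H   [H ::= 3]
3+H+H => 3+3+H   [H ::= 3]
3+3+H => 3+3+3   [H ::= 3]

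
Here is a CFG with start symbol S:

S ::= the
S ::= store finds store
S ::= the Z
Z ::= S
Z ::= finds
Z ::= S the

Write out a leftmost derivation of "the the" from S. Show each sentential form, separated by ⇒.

S ⇒ the Z ⇒ the S ⇒ the the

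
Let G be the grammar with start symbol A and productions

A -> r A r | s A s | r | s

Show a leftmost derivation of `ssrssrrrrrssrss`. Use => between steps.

A => sAs   [A -> s A s]
sAs => ssAss   [A -> s A s]
ssAss => ssrArss   [A -> r A r]
ssrArss => ssrsAsrss   [A -> s A s]
ssrsAsrss => ssrssAssrss   [A -> s A s]
ssrssAssrss => ssrssrArssrss   [A -> r A r]
ssrssrArssrss => ssrssrrArrssrss   [A -> r A r]
ssrssrrArrssrss => ssrssrrrrrssrss   [A -> r]

A => sAs => ssAss => ssrArss => ssrsAsrss => ssrssAssrss => ssrssrArssrss => ssrssrrArrssrss => ssrssrrrrrssrss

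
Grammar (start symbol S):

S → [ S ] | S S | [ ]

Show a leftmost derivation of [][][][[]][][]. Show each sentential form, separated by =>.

S => SS => SSS => []SS => []SSS => [][]SS => [][]SSS => [][]SSSS => [][][]SSS => [][][][S]SS => [][][][[]]SS => [][][][[]][]S => [][][][[]][][]

S => SS   [S → S S]
SS => SSS   [S → S S]
SSS => []SS   [S → [ ]]
[]SS => []SSS   [S → S S]
[]SSS => [][]SS   [S → [ ]]
[][]SS => [][]SSS   [S → S S]
[][]SSS => [][]SSSS   [S → S S]
[][]SSSS => [][][]SSS   [S → [ ]]
[][][]SSS => [][][][S]SS   [S → [ S ]]
[][][][S]SS => [][][][[]]SS   [S → [ ]]
[][][][[]]SS => [][][][[]][]S   [S → [ ]]
[][][][[]][]S => [][][][[]][][]   [S → [ ]]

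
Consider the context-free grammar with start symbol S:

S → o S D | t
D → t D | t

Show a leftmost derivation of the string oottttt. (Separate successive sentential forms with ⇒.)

S⇒oSD⇒ooSDD⇒ootDD⇒oottDD⇒ootttD⇒oottttD⇒oottttt

S ⇒ oSD   [S → o S D]
oSD ⇒ ooSDD   [S → o S D]
ooSDD ⇒ ootDD   [S → t]
ootDD ⇒ oottDD   [D → t D]
oottDD ⇒ ootttD   [D → t]
ootttD ⇒ oottttD   [D → t D]
oottttD ⇒ oottttt   [D → t]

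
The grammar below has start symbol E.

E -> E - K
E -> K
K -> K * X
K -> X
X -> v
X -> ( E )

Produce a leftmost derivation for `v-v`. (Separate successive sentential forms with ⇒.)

E ⇒ E-K   [E -> E - K]
E-K ⇒ K-K   [E -> K]
K-K ⇒ X-K   [K -> X]
X-K ⇒ v-K   [X -> v]
v-K ⇒ v-X   [K -> X]
v-X ⇒ v-v   [X -> v]

E ⇒ E-K ⇒ K-K ⇒ X-K ⇒ v-K ⇒ v-X ⇒ v-v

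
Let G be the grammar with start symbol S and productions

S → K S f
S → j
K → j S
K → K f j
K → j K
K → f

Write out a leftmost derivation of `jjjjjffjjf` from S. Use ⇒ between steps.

S ⇒ KSf ⇒ KfjSf ⇒ jSfjSf ⇒ jKSffjSf ⇒ jjKSffjSf ⇒ jjjSSffjSf ⇒ jjjjSffjSf ⇒ jjjjjffjSf ⇒ jjjjjffjjf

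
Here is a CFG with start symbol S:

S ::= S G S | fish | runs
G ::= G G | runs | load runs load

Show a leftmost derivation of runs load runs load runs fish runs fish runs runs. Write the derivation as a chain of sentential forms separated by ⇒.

S ⇒ S G S   [S ::= S G S]
S G S ⇒ S G S G S   [S ::= S G S]
S G S G S ⇒ S G S G S G S   [S ::= S G S]
S G S G S G S ⇒ runs G S G S G S   [S ::= runs]
runs G S G S G S ⇒ runs G G S G S G S   [G ::= G G]
runs G G S G S G S ⇒ runs load runs load G S G S G S   [G ::= load runs load]
runs load runs load G S G S G S ⇒ runs load runs load runs S G S G S   [G ::= runs]
runs load runs load runs S G S G S ⇒ runs load runs load runs fish G S G S   [S ::= fish]
runs load runs load runs fish G S G S ⇒ runs load runs load runs fish runs S G S   [G ::= runs]
runs load runs load runs fish runs S G S ⇒ runs load runs load runs fish runs fish G S   [S ::= fish]
runs load runs load runs fish runs fish G S ⇒ runs load runs load runs fish runs fish runs S   [G ::= runs]
runs load runs load runs fish runs fish runs S ⇒ runs load runs load runs fish runs fish runs runs   [S ::= runs]

S ⇒ S G S ⇒ S G S G S ⇒ S G S G S G S ⇒ runs G S G S G S ⇒ runs G G S G S G S ⇒ runs load runs load G S G S G S ⇒ runs load runs load runs S G S G S ⇒ runs load runs load runs fish G S G S ⇒ runs load runs load runs fish runs S G S ⇒ runs load runs load runs fish runs fish G S ⇒ runs load runs load runs fish runs fish runs S ⇒ runs load runs load runs fish runs fish runs runs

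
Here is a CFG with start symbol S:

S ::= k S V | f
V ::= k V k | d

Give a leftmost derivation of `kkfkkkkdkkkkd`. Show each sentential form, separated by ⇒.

S⇒kSV⇒kkSVV⇒kkfVV⇒kkfkVkV⇒kkfkkVkkV⇒kkfkkkVkkkV⇒kkfkkkkVkkkkV⇒kkfkkkkdkkkkV⇒kkfkkkkdkkkkd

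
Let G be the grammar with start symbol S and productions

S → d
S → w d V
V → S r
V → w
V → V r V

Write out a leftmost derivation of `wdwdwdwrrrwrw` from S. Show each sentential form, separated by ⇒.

S⇒wdV⇒wdVrV⇒wdVrVrV⇒wdSrrVrV⇒wdwdVrrVrV⇒wdwdSrrrVrV⇒wdwdwdVrrrVrV⇒wdwdwdwrrrVrV⇒wdwdwdwrrrwrV⇒wdwdwdwrrrwrw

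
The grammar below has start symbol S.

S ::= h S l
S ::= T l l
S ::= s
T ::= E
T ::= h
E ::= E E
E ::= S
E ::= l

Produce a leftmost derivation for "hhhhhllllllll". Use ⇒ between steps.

S⇒hSl⇒hhSll⇒hhhSlll⇒hhhTlllll⇒hhhElllll⇒hhhSlllll⇒hhhhSllllll⇒hhhhTllllllll⇒hhhhhllllllll

S ⇒ hSl   [S ::= h S l]
hSl ⇒ hhSll   [S ::= h S l]
hhSll ⇒ hhhSlll   [S ::= h S l]
hhhSlll ⇒ hhhTlllll   [S ::= T l l]
hhhTlllll ⇒ hhhElllll   [T ::= E]
hhhElllll ⇒ hhhSlllll   [E ::= S]
hhhSlllll ⇒ hhhhSllllll   [S ::= h S l]
hhhhSllllll ⇒ hhhhTllllllll   [S ::= T l l]
hhhhTllllllll ⇒ hhhhhllllllll   [T ::= h]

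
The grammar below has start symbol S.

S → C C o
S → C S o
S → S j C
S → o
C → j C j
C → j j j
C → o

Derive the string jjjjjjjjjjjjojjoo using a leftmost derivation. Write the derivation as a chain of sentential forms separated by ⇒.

S⇒CSo⇒jCjSo⇒jjCjjSo⇒jjjjjjjSo⇒jjjjjjjCCoo⇒jjjjjjjjjjCoo⇒jjjjjjjjjjjCjoo⇒jjjjjjjjjjjjCjjoo⇒jjjjjjjjjjjjojjoo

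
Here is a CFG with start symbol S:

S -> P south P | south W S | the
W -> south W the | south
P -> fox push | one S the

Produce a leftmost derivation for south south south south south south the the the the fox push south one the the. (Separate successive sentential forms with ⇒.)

S ⇒ south W S ⇒ south south W the S ⇒ south south south W the the S ⇒ south south south south W the the the S ⇒ south south south south south W the the the the S ⇒ south south south south south south the the the the S ⇒ south south south south south south the the the the P south P ⇒ south south south south south south the the the the fox push south P ⇒ south south south south south south the the the the fox push south one S the ⇒ south south south south south south the the the the fox push south one the the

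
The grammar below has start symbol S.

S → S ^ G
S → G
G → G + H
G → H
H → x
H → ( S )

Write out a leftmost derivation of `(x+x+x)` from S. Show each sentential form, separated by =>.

S => G   [S → G]
G => H   [G → H]
H => (S)   [H → ( S )]
(S) => (G)   [S → G]
(G) => (G+H)   [G → G + H]
(G+H) => (G+H+H)   [G → G + H]
(G+H+H) => (H+H+H)   [G → H]
(H+H+H) => (x+H+H)   [H → x]
(x+H+H) => (x+x+H)   [H → x]
(x+x+H) => (x+x+x)   [H → x]

S=>G=>H=>(S)=>(G)=>(G+H)=>(G+H+H)=>(H+H+H)=>(x+H+H)=>(x+x+H)=>(x+x+x)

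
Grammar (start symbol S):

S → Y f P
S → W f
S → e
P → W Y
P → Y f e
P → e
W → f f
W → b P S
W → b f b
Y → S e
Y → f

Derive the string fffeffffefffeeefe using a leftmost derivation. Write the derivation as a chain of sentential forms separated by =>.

S => YfP => SefP => WfefP => fffefP => fffefYfe => fffefSefe => fffefYfPefe => fffefSefPefe => fffefWfefPefe => fffeffffefPefe => fffeffffefWYefe => fffeffffefffYefe => fffeffffefffSeefe => fffeffffefffeeefe

S => YfP   [S → Y f P]
YfP => SefP   [Y → S e]
SefP => WfefP   [S → W f]
WfefP => fffefP   [W → f f]
fffefP => fffefYfe   [P → Y f e]
fffefYfe => fffefSefe   [Y → S e]
fffefSefe => fffefYfPefe   [S → Y f P]
fffefYfPefe => fffefSefPefe   [Y → S e]
fffefSefPefe => fffefWfefPefe   [S → W f]
fffefWfefPefe => fffeffffefPefe   [W → f f]
fffeffffefPefe => fffeffffefWYefe   [P → W Y]
fffeffffefWYefe => fffeffffefffYefe   [W → f f]
fffeffffefffYefe => fffeffffefffSeefe   [Y → S e]
fffeffffefffSeefe => fffeffffefffeeefe   [S → e]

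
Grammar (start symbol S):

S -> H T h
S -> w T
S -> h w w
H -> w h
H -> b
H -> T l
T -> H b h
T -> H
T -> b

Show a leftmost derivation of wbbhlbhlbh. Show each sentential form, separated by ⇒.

S⇒wT⇒wHbh⇒wTlbh⇒wHbhlbh⇒wTlbhlbh⇒wHbhlbhlbh⇒wbbhlbhlbh

S ⇒ wT   [S -> w T]
wT ⇒ wHbh   [T -> H b h]
wHbh ⇒ wTlbh   [H -> T l]
wTlbh ⇒ wHbhlbh   [T -> H b h]
wHbhlbh ⇒ wTlbhlbh   [H -> T l]
wTlbhlbh ⇒ wHbhlbhlbh   [T -> H b h]
wHbhlbhlbh ⇒ wbbhlbhlbh   [H -> b]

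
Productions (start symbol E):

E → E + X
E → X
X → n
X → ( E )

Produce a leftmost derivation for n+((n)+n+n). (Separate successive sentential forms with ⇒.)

E ⇒ E+X   [E → E + X]
E+X ⇒ X+X   [E → X]
X+X ⇒ n+X   [X → n]
n+X ⇒ n+(E)   [X → ( E )]
n+(E) ⇒ n+(E+X)   [E → E + X]
n+(E+X) ⇒ n+(E+X+X)   [E → E + X]
n+(E+X+X) ⇒ n+(X+X+X)   [E → X]
n+(X+X+X) ⇒ n+((E)+X+X)   [X → ( E )]
n+((E)+X+X) ⇒ n+((X)+X+X)   [E → X]
n+((X)+X+X) ⇒ n+((n)+X+X)   [X → n]
n+((n)+X+X) ⇒ n+((n)+n+X)   [X → n]
n+((n)+n+X) ⇒ n+((n)+n+n)   [X → n]

E⇒E+X⇒X+X⇒n+X⇒n+(E)⇒n+(E+X)⇒n+(E+X+X)⇒n+(X+X+X)⇒n+((E)+X+X)⇒n+((X)+X+X)⇒n+((n)+X+X)⇒n+((n)+n+X)⇒n+((n)+n+n)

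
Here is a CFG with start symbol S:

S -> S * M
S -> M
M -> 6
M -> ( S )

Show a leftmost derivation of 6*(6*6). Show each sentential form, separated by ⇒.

S ⇒ S*M ⇒ M*M ⇒ 6*M ⇒ 6*(S) ⇒ 6*(S*M) ⇒ 6*(M*M) ⇒ 6*(6*M) ⇒ 6*(6*6)

S ⇒ S*M   [S -> S * M]
S*M ⇒ M*M   [S -> M]
M*M ⇒ 6*M   [M -> 6]
6*M ⇒ 6*(S)   [M -> ( S )]
6*(S) ⇒ 6*(S*M)   [S -> S * M]
6*(S*M) ⇒ 6*(M*M)   [S -> M]
6*(M*M) ⇒ 6*(6*M)   [M -> 6]
6*(6*M) ⇒ 6*(6*6)   [M -> 6]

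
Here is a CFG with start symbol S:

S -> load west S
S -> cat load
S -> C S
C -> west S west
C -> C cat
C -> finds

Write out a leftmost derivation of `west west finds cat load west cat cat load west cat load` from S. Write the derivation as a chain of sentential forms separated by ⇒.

S ⇒ C S ⇒ west S west S ⇒ west C S west S ⇒ west C cat S west S ⇒ west west S west cat S west S ⇒ west west C S west cat S west S ⇒ west west finds S west cat S west S ⇒ west west finds cat load west cat S west S ⇒ west west finds cat load west cat cat load west S ⇒ west west finds cat load west cat cat load west cat load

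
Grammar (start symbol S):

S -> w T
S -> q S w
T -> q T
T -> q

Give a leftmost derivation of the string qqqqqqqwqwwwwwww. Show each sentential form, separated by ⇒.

S⇒qSw⇒qqSww⇒qqqSwww⇒qqqqSwwww⇒qqqqqSwwwww⇒qqqqqqSwwwwww⇒qqqqqqqSwwwwwww⇒qqqqqqqwTwwwwwww⇒qqqqqqqwqwwwwwww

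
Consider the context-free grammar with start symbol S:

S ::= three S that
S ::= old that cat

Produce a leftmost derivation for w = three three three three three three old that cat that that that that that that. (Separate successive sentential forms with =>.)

S => three S that   [S ::= three S that]
three S that => three three S that that   [S ::= three S that]
three three S that that => three three three S that that that   [S ::= three S that]
three three three S that that that => three three three three S that that that that   [S ::= three S that]
three three three three S that that that that => three three three three three S that that that that that   [S ::= three S that]
three three three three three S that that that that that => three three three three three three S that that that that that that   [S ::= three S that]
three three three three three three S that that that that that that => three three three three three three old that cat that that that that that that   [S ::= old that cat]

S => three S that => three three S that that => three three three S that that that => three three three three S that that that that => three three three three three S that that that that that => three three three three three three S that that that that that that => three three three three three three old that cat that that that that that that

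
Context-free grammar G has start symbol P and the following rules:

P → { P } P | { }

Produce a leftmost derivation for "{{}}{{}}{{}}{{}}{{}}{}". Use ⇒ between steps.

P ⇒ {P}P ⇒ {{}}P ⇒ {{}}{P}P ⇒ {{}}{{}}P ⇒ {{}}{{}}{P}P ⇒ {{}}{{}}{{}}P ⇒ {{}}{{}}{{}}{P}P ⇒ {{}}{{}}{{}}{{}}P ⇒ {{}}{{}}{{}}{{}}{P}P ⇒ {{}}{{}}{{}}{{}}{{}}P ⇒ {{}}{{}}{{}}{{}}{{}}{}

P ⇒ {P}P   [P → { P } P]
{P}P ⇒ {{}}P   [P → { }]
{{}}P ⇒ {{}}{P}P   [P → { P } P]
{{}}{P}P ⇒ {{}}{{}}P   [P → { }]
{{}}{{}}P ⇒ {{}}{{}}{P}P   [P → { P } P]
{{}}{{}}{P}P ⇒ {{}}{{}}{{}}P   [P → { }]
{{}}{{}}{{}}P ⇒ {{}}{{}}{{}}{P}P   [P → { P } P]
{{}}{{}}{{}}{P}P ⇒ {{}}{{}}{{}}{{}}P   [P → { }]
{{}}{{}}{{}}{{}}P ⇒ {{}}{{}}{{}}{{}}{P}P   [P → { P } P]
{{}}{{}}{{}}{{}}{P}P ⇒ {{}}{{}}{{}}{{}}{{}}P   [P → { }]
{{}}{{}}{{}}{{}}{{}}P ⇒ {{}}{{}}{{}}{{}}{{}}{}   [P → { }]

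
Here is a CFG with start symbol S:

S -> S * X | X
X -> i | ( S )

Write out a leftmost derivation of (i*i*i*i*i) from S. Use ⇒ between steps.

S ⇒ X ⇒ (S) ⇒ (S*X) ⇒ (S*X*X) ⇒ (S*X*X*X) ⇒ (S*X*X*X*X) ⇒ (X*X*X*X*X) ⇒ (i*X*X*X*X) ⇒ (i*i*X*X*X) ⇒ (i*i*i*X*X) ⇒ (i*i*i*i*X) ⇒ (i*i*i*i*i)

S ⇒ X   [S -> X]
X ⇒ (S)   [X -> ( S )]
(S) ⇒ (S*X)   [S -> S * X]
(S*X) ⇒ (S*X*X)   [S -> S * X]
(S*X*X) ⇒ (S*X*X*X)   [S -> S * X]
(S*X*X*X) ⇒ (S*X*X*X*X)   [S -> S * X]
(S*X*X*X*X) ⇒ (X*X*X*X*X)   [S -> X]
(X*X*X*X*X) ⇒ (i*X*X*X*X)   [X -> i]
(i*X*X*X*X) ⇒ (i*i*X*X*X)   [X -> i]
(i*i*X*X*X) ⇒ (i*i*i*X*X)   [X -> i]
(i*i*i*X*X) ⇒ (i*i*i*i*X)   [X -> i]
(i*i*i*i*X) ⇒ (i*i*i*i*i)   [X -> i]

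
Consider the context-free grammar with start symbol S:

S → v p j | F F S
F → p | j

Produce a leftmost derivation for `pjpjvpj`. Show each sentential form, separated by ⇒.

S⇒FFS⇒pFS⇒pjS⇒pjFFS⇒pjpFS⇒pjpjS⇒pjpjvpj

S ⇒ FFS   [S → F F S]
FFS ⇒ pFS   [F → p]
pFS ⇒ pjS   [F → j]
pjS ⇒ pjFFS   [S → F F S]
pjFFS ⇒ pjpFS   [F → p]
pjpFS ⇒ pjpjS   [F → j]
pjpjS ⇒ pjpjvpj   [S → v p j]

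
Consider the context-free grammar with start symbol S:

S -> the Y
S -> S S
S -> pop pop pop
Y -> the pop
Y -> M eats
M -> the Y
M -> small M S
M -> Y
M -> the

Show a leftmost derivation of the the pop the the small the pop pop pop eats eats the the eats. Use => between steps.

S => S S => S S S => the Y S S => the the pop S S => the the pop the Y S => the the pop the M eats S => the the pop the the Y eats S => the the pop the the M eats eats S => the the pop the the small M S eats eats S => the the pop the the small the S eats eats S => the the pop the the small the pop pop pop eats eats S => the the pop the the small the pop pop pop eats eats the Y => the the pop the the small the pop pop pop eats eats the M eats => the the pop the the small the pop pop pop eats eats the the eats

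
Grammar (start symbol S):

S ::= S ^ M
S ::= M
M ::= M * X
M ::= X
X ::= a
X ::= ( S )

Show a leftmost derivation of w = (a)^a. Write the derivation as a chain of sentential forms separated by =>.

S => S^M => M^M => X^M => (S)^M => (M)^M => (X)^M => (a)^M => (a)^X => (a)^a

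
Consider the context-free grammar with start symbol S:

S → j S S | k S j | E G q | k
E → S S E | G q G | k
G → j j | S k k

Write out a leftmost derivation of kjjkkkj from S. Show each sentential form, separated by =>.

S => kSj   [S → k S j]
kSj => kjSSj   [S → j S S]
kjSSj => kjjSSSj   [S → j S S]
kjjSSSj => kjjkSSj   [S → k]
kjjkSSj => kjjkkSj   [S → k]
kjjkkSj => kjjkkkj   [S → k]

S=>kSj=>kjSSj=>kjjSSSj=>kjjkSSj=>kjjkkSj=>kjjkkkj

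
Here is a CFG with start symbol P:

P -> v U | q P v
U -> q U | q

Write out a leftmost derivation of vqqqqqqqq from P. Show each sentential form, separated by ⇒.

P ⇒ vU ⇒ vqU ⇒ vqqU ⇒ vqqqU ⇒ vqqqqU ⇒ vqqqqqU ⇒ vqqqqqqU ⇒ vqqqqqqqU ⇒ vqqqqqqqq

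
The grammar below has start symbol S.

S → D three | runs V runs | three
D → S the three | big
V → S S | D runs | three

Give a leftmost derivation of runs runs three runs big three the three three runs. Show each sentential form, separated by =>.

S => runs V runs   [S → runs V runs]
runs V runs => runs S S runs   [V → S S]
runs S S runs => runs runs V runs S runs   [S → runs V runs]
runs runs V runs S runs => runs runs three runs S runs   [V → three]
runs runs three runs S runs => runs runs three runs D three runs   [S → D three]
runs runs three runs D three runs => runs runs three runs S the three three runs   [D → S the three]
runs runs three runs S the three three runs => runs runs three runs D three the three three runs   [S → D three]
runs runs three runs D three the three three runs => runs runs three runs big three the three three runs   [D → big]

S => runs V runs => runs S S runs => runs runs V runs S runs => runs runs three runs S runs => runs runs three runs D three runs => runs runs three runs S the three three runs => runs runs three runs D three the three three runs => runs runs three runs big three the three three runs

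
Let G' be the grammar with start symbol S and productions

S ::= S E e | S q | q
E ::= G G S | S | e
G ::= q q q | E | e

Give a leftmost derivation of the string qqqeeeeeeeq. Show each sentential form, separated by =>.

S => Sq => SEeq => SEeEeq => SEeEeEeq => SEeEeEeEeq => SqEeEeEeEeq => qqEeEeEeEeq => qqSeEeEeEeq => qqqeEeEeEeq => qqqeeeEeEeq => qqqeeeeeEeq => qqqeeeeeeeq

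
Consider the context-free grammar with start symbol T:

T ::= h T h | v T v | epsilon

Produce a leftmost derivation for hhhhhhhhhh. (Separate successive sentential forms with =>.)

T => hTh => hhThh => hhhThhh => hhhhThhhh => hhhhhThhhhh => hhhhhhhhhh

T => hTh   [T ::= h T h]
hTh => hhThh   [T ::= h T h]
hhThh => hhhThhh   [T ::= h T h]
hhhThhh => hhhhThhhh   [T ::= h T h]
hhhhThhhh => hhhhhThhhhh   [T ::= h T h]
hhhhhThhhhh => hhhhhhhhhh   [T ::= epsilon]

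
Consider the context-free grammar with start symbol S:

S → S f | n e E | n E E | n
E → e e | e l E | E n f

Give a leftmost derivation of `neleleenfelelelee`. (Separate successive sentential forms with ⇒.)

S ⇒ nEE   [S → n E E]
nEE ⇒ nelEE   [E → e l E]
nelEE ⇒ nelEnfE   [E → E n f]
nelEnfE ⇒ nelelEnfE   [E → e l E]
nelelEnfE ⇒ neleleenfE   [E → e e]
neleleenfE ⇒ neleleenfelE   [E → e l E]
neleleenfelE ⇒ neleleenfelelE   [E → e l E]
neleleenfelelE ⇒ neleleenfelelelE   [E → e l E]
neleleenfelelelE ⇒ neleleenfelelelee   [E → e e]

S ⇒ nEE ⇒ nelEE ⇒ nelEnfE ⇒ nelelEnfE ⇒ neleleenfE ⇒ neleleenfelE ⇒ neleleenfelelE ⇒ neleleenfelelelE ⇒ neleleenfelelelee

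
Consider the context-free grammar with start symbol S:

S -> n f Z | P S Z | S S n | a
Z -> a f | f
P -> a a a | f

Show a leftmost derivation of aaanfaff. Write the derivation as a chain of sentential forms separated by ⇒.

S⇒PSZ⇒aaaSZ⇒aaanfZZ⇒aaanfafZ⇒aaanfaff

S ⇒ PSZ   [S -> P S Z]
PSZ ⇒ aaaSZ   [P -> a a a]
aaaSZ ⇒ aaanfZZ   [S -> n f Z]
aaanfZZ ⇒ aaanfafZ   [Z -> a f]
aaanfafZ ⇒ aaanfaff   [Z -> f]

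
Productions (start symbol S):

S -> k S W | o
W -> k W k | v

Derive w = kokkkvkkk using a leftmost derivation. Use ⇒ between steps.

S ⇒ kSW   [S -> k S W]
kSW ⇒ koW   [S -> o]
koW ⇒ kokWk   [W -> k W k]
kokWk ⇒ kokkWkk   [W -> k W k]
kokkWkk ⇒ kokkkWkkk   [W -> k W k]
kokkkWkkk ⇒ kokkkvkkk   [W -> v]

S ⇒ kSW ⇒ koW ⇒ kokWk ⇒ kokkWkk ⇒ kokkkWkkk ⇒ kokkkvkkk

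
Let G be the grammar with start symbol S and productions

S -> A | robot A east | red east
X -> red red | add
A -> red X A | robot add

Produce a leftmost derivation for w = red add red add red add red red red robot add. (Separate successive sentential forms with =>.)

S => A => red X A => red add A => red add red X A => red add red add A => red add red add red X A => red add red add red add A => red add red add red add red X A => red add red add red add red red red A => red add red add red add red red red robot add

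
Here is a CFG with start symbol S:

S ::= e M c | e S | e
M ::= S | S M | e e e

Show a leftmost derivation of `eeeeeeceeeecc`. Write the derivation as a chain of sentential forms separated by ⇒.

S ⇒ eMc ⇒ eSc ⇒ eeMcc ⇒ eeSMcc ⇒ eeeMcMcc ⇒ eeeeeecMcc ⇒ eeeeeecSMcc ⇒ eeeeeeceMcc ⇒ eeeeeeceeeecc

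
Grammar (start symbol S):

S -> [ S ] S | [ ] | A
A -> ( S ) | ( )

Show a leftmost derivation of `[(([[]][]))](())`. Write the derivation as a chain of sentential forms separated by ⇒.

S ⇒ [S]S   [S -> [ S ] S]
[S]S ⇒ [A]S   [S -> A]
[A]S ⇒ [(S)]S   [A -> ( S )]
[(S)]S ⇒ [(A)]S   [S -> A]
[(A)]S ⇒ [((S))]S   [A -> ( S )]
[((S))]S ⇒ [(([S]S))]S   [S -> [ S ] S]
[(([S]S))]S ⇒ [(([[]]S))]S   [S -> [ ]]
[(([[]]S))]S ⇒ [(([[]][]))]S   [S -> [ ]]
[(([[]][]))]S ⇒ [(([[]][]))]A   [S -> A]
[(([[]][]))]A ⇒ [(([[]][]))](S)   [A -> ( S )]
[(([[]][]))](S) ⇒ [(([[]][]))](A)   [S -> A]
[(([[]][]))](A) ⇒ [(([[]][]))](())   [A -> ( )]

S ⇒ [S]S ⇒ [A]S ⇒ [(S)]S ⇒ [(A)]S ⇒ [((S))]S ⇒ [(([S]S))]S ⇒ [(([[]]S))]S ⇒ [(([[]][]))]S ⇒ [(([[]][]))]A ⇒ [(([[]][]))](S) ⇒ [(([[]][]))](A) ⇒ [(([[]][]))](())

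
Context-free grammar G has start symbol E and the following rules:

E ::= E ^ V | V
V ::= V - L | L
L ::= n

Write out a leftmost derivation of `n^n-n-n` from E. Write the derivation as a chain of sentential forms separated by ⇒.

E⇒E^V⇒V^V⇒L^V⇒n^V⇒n^V-L⇒n^V-L-L⇒n^L-L-L⇒n^n-L-L⇒n^n-n-L⇒n^n-n-n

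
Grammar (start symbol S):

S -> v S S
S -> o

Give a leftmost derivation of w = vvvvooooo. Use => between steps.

S => vSS   [S -> v S S]
vSS => vvSSS   [S -> v S S]
vvSSS => vvvSSSS   [S -> v S S]
vvvSSSS => vvvvSSSSS   [S -> v S S]
vvvvSSSSS => vvvvoSSSS   [S -> o]
vvvvoSSSS => vvvvooSSS   [S -> o]
vvvvooSSS => vvvvoooSS   [S -> o]
vvvvoooSS => vvvvooooS   [S -> o]
vvvvooooS => vvvvooooo   [S -> o]

S => vSS => vvSSS => vvvSSSS => vvvvSSSSS => vvvvoSSSS => vvvvooSSS => vvvvoooSS => vvvvooooS => vvvvooooo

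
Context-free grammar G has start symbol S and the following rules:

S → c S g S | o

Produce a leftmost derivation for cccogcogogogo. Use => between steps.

S => cSgS   [S → c S g S]
cSgS => ccSgSgS   [S → c S g S]
ccSgSgS => cccSgSgSgS   [S → c S g S]
cccSgSgSgS => cccogSgSgS   [S → o]
cccogSgSgS => cccogcSgSgSgS   [S → c S g S]
cccogcSgSgSgS => cccogcogSgSgS   [S → o]
cccogcogSgSgS => cccogcogogSgS   [S → o]
cccogcogogSgS => cccogcogogogS   [S → o]
cccogcogogogS => cccogcogogogo   [S → o]

S => cSgS => ccSgSgS => cccSgSgSgS => cccogSgSgS => cccogcSgSgSgS => cccogcogSgSgS => cccogcogogSgS => cccogcogogogS => cccogcogogogo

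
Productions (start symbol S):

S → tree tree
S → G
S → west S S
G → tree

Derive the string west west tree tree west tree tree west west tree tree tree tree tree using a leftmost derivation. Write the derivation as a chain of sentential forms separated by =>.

S => west S S => west west S S S => west west G S S => west west tree S S => west west tree G S => west west tree tree S => west west tree tree west S S => west west tree tree west tree tree S => west west tree tree west tree tree west S S => west west tree tree west tree tree west west S S S => west west tree tree west tree tree west west G S S => west west tree tree west tree tree west west tree S S => west west tree tree west tree tree west west tree tree tree S => west west tree tree west tree tree west west tree tree tree tree tree

S => west S S   [S → west S S]
west S S => west west S S S   [S → west S S]
west west S S S => west west G S S   [S → G]
west west G S S => west west tree S S   [G → tree]
west west tree S S => west west tree G S   [S → G]
west west tree G S => west west tree tree S   [G → tree]
west west tree tree S => west west tree tree west S S   [S → west S S]
west west tree tree west S S => west west tree tree west tree tree S   [S → tree tree]
west west tree tree west tree tree S => west west tree tree west tree tree west S S   [S → west S S]
west west tree tree west tree tree west S S => west west tree tree west tree tree west west S S S   [S → west S S]
west west tree tree west tree tree west west S S S => west west tree tree west tree tree west west G S S   [S → G]
west west tree tree west tree tree west west G S S => west west tree tree west tree tree west west tree S S   [G → tree]
west west tree tree west tree tree west west tree S S => west west tree tree west tree tree west west tree tree tree S   [S → tree tree]
west west tree tree west tree tree west west tree tree tree S => west west tree tree west tree tree west west tree tree tree tree tree   [S → tree tree]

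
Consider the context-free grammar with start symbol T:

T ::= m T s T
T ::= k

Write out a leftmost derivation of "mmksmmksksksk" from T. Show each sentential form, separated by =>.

T => mTsT => mmTsTsT => mmksTsT => mmksmTsTsT => mmksmmTsTsTsT => mmksmmksTsTsT => mmksmmksksTsT => mmksmmksksksT => mmksmmksksksk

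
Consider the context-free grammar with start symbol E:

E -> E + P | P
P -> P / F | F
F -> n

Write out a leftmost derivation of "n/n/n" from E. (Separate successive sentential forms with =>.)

E => P => P/F => P/F/F => F/F/F => n/F/F => n/n/F => n/n/n

E => P   [E -> P]
P => P/F   [P -> P / F]
P/F => P/F/F   [P -> P / F]
P/F/F => F/F/F   [P -> F]
F/F/F => n/F/F   [F -> n]
n/F/F => n/n/F   [F -> n]
n/n/F => n/n/n   [F -> n]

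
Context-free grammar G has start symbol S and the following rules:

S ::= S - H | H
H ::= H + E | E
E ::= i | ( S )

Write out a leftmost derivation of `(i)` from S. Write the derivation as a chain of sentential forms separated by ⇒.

S ⇒ H ⇒ E ⇒ (S) ⇒ (H) ⇒ (E) ⇒ (i)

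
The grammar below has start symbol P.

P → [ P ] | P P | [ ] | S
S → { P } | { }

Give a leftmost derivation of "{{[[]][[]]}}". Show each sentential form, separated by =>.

P => S => {P} => {S} => {{P}} => {{PP}} => {{[P]P}} => {{[[]]P}} => {{[[]][P]}} => {{[[]][[]]}}

P => S   [P → S]
S => {P}   [S → { P }]
{P} => {S}   [P → S]
{S} => {{P}}   [S → { P }]
{{P}} => {{PP}}   [P → P P]
{{PP}} => {{[P]P}}   [P → [ P ]]
{{[P]P}} => {{[[]]P}}   [P → [ ]]
{{[[]]P}} => {{[[]][P]}}   [P → [ P ]]
{{[[]][P]}} => {{[[]][[]]}}   [P → [ ]]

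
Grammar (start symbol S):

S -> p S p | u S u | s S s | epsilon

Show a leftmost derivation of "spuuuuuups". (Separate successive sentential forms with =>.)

S => sSs   [S -> s S s]
sSs => spSps   [S -> p S p]
spSps => spuSups   [S -> u S u]
spuSups => spuuSuups   [S -> u S u]
spuuSuups => spuuuSuuups   [S -> u S u]
spuuuSuuups => spuuuuuups   [S -> epsilon]

S => sSs => spSps => spuSups => spuuSuups => spuuuSuuups => spuuuuuups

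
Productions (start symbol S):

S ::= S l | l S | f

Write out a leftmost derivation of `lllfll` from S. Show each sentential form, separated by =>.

S => Sl => lSl => lSll => llSll => lllSll => lllfll

S => Sl   [S ::= S l]
Sl => lSl   [S ::= l S]
lSl => lSll   [S ::= S l]
lSll => llSll   [S ::= l S]
llSll => lllSll   [S ::= l S]
lllSll => lllfll   [S ::= f]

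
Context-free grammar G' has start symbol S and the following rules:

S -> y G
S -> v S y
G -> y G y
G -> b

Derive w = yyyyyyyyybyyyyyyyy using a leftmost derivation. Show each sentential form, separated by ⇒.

S ⇒ yG   [S -> y G]
yG ⇒ yyGy   [G -> y G y]
yyGy ⇒ yyyGyy   [G -> y G y]
yyyGyy ⇒ yyyyGyyy   [G -> y G y]
yyyyGyyy ⇒ yyyyyGyyyy   [G -> y G y]
yyyyyGyyyy ⇒ yyyyyyGyyyyy   [G -> y G y]
yyyyyyGyyyyy ⇒ yyyyyyyGyyyyyy   [G -> y G y]
yyyyyyyGyyyyyy ⇒ yyyyyyyyGyyyyyyy   [G -> y G y]
yyyyyyyyGyyyyyyy ⇒ yyyyyyyyyGyyyyyyyy   [G -> y G y]
yyyyyyyyyGyyyyyyyy ⇒ yyyyyyyyybyyyyyyyy   [G -> b]

S⇒yG⇒yyGy⇒yyyGyy⇒yyyyGyyy⇒yyyyyGyyyy⇒yyyyyyGyyyyy⇒yyyyyyyGyyyyyy⇒yyyyyyyyGyyyyyyy⇒yyyyyyyyyGyyyyyyyy⇒yyyyyyyyybyyyyyyyy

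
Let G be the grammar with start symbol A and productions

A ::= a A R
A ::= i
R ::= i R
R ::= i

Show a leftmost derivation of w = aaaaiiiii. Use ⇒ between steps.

A⇒aAR⇒aaARR⇒aaaARRR⇒aaaaARRRR⇒aaaaiRRRR⇒aaaaiiRRR⇒aaaaiiiRR⇒aaaaiiiiR⇒aaaaiiiii

A ⇒ aAR   [A ::= a A R]
aAR ⇒ aaARR   [A ::= a A R]
aaARR ⇒ aaaARRR   [A ::= a A R]
aaaARRR ⇒ aaaaARRRR   [A ::= a A R]
aaaaARRRR ⇒ aaaaiRRRR   [A ::= i]
aaaaiRRRR ⇒ aaaaiiRRR   [R ::= i]
aaaaiiRRR ⇒ aaaaiiiRR   [R ::= i]
aaaaiiiRR ⇒ aaaaiiiiR   [R ::= i]
aaaaiiiiR ⇒ aaaaiiiii   [R ::= i]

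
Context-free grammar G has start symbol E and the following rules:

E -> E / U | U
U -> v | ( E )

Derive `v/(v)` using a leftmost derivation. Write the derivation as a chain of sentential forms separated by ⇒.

E ⇒ E/U ⇒ U/U ⇒ v/U ⇒ v/(E) ⇒ v/(U) ⇒ v/(v)

E ⇒ E/U   [E -> E / U]
E/U ⇒ U/U   [E -> U]
U/U ⇒ v/U   [U -> v]
v/U ⇒ v/(E)   [U -> ( E )]
v/(E) ⇒ v/(U)   [E -> U]
v/(U) ⇒ v/(v)   [U -> v]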